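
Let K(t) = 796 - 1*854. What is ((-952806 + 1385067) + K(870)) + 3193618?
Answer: 3625821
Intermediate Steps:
K(t) = -58 (K(t) = 796 - 854 = -58)
((-952806 + 1385067) + K(870)) + 3193618 = ((-952806 + 1385067) - 58) + 3193618 = (432261 - 58) + 3193618 = 432203 + 3193618 = 3625821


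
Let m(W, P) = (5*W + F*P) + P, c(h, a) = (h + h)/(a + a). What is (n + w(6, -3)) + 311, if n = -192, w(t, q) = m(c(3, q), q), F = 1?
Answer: 108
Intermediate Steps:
c(h, a) = h/a (c(h, a) = (2*h)/((2*a)) = (2*h)*(1/(2*a)) = h/a)
m(W, P) = 2*P + 5*W (m(W, P) = (5*W + 1*P) + P = (5*W + P) + P = (P + 5*W) + P = 2*P + 5*W)
w(t, q) = 2*q + 15/q (w(t, q) = 2*q + 5*(3/q) = 2*q + 15/q)
(n + w(6, -3)) + 311 = (-192 + (2*(-3) + 15/(-3))) + 311 = (-192 + (-6 + 15*(-⅓))) + 311 = (-192 + (-6 - 5)) + 311 = (-192 - 11) + 311 = -203 + 311 = 108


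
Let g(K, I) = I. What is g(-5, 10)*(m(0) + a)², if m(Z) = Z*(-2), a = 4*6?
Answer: 5760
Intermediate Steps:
a = 24
m(Z) = -2*Z
g(-5, 10)*(m(0) + a)² = 10*(-2*0 + 24)² = 10*(0 + 24)² = 10*24² = 10*576 = 5760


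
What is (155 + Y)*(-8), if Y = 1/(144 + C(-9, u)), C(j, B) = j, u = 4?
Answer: -167408/135 ≈ -1240.1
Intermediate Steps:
Y = 1/135 (Y = 1/(144 - 9) = 1/135 ≈ 0.0074074)
(155 + Y)*(-8) = (155 + 1/135)*(-8) = (20926/135)*(-8) = -167408/135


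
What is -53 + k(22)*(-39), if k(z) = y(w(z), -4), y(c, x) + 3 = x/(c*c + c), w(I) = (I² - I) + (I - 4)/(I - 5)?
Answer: 331215533/5175184 ≈ 64.001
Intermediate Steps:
w(I) = I² - I + (-4 + I)/(-5 + I) (w(I) = (I² - I) + (-4 + I)/(-5 + I) = I² - I + (-4 + I)/(-5 + I))
y(c, x) = -3 + x/(c + c²) (y(c, x) = -3 + x/(c*c + c) = -3 + x/(c² + c) = -3 + x/(c + c²))
k(z) = (-5 + z)*(-4 - 3*(-4 + z³ - 6*z² + 6*z)/(-5 + z) - 3*(-4 + z³ - 6*z² + 6*z)²/(-5 + z)²)/((1 + (-4 + z³ - 6*z² + 6*z)/(-5 + z))*(-4 + z³ - 6*z² + 6*z)) (k(z) = (-4 - 3*(-4 + z³ - 6*z² + 6*z)/(-5 + z) - 3*(-4 + z³ - 6*z² + 6*z)²/(-5 + z)²)/((((-4 + z³ - 6*z² + 6*z)/(-5 + z)))*(1 + (-4 + z³ - 6*z² + 6*z)/(-5 + z))) = ((-5 + z)/(-4 + z³ - 6*z² + 6*z))*(-4 - 3*(-4 + z³ - 6*z² + 6*z)/(-5 + z) - 3*(-4 + z³ - 6*z² + 6*z)²/(-5 + z)²)/(1 + (-4 + z³ - 6*z² + 6*z)/(-5 + z)) = (-5 + z)*(-4 - 3*(-4 + z³ - 6*z² + 6*z)/(-5 + z) - 3*(-4 + z³ - 6*z² + 6*z)²/(-5 + z)²)/((1 + (-4 + z³ - 6*z² + 6*z)/(-5 + z))*(-4 + z³ - 6*z² + 6*z)))
-53 + k(22)*(-39) = -53 + ((-208 - 364*22² - 147*22⁴ - 3*22⁶ + 36*22⁵ + 273*22³ + 286*22)/(36 + 22⁶ - 91*22³ - 82*22 - 12*22⁵ + 49*22⁴ + 120*22²))*(-39) = -53 + ((-208 - 364*484 - 147*234256 - 3*113379904 + 36*5153632 + 273*10648 + 6292)/(36 + 113379904 - 91*10648 - 1804 - 12*5153632 + 49*234256 + 120*484))*(-39) = -53 + ((-208 - 176176 - 34435632 - 340139712 + 185530752 + 2906904 + 6292)/(36 + 113379904 - 968968 - 1804 - 61843584 + 11478544 + 58080))*(-39) = -53 + (-186307780/62102208)*(-39) = -53 + ((1/62102208)*(-186307780))*(-39) = -53 - 46576945/15525552*(-39) = -53 + 605500285/5175184 = 331215533/5175184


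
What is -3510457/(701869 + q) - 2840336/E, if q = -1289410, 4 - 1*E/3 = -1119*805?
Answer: 2605944870551/529256345259 ≈ 4.9238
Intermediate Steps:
E = 2702397 (E = 12 - (-3357)*805 = 12 - 3*(-900795) = 12 + 2702385 = 2702397)
-3510457/(701869 + q) - 2840336/E = -3510457/(701869 - 1289410) - 2840336/2702397 = -3510457/(-587541) - 2840336*1/2702397 = -3510457*(-1/587541) - 2840336/2702397 = 3510457/587541 - 2840336/2702397 = 2605944870551/529256345259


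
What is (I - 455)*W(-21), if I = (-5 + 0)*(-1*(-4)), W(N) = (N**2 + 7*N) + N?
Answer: -129675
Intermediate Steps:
W(N) = N**2 + 8*N
I = -20 (I = -5*4 = -20)
(I - 455)*W(-21) = (-20 - 455)*(-21*(8 - 21)) = -(-9975)*(-13) = -475*273 = -129675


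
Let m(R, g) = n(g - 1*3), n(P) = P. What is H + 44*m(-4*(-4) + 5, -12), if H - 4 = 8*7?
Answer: -600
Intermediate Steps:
m(R, g) = -3 + g (m(R, g) = g - 1*3 = g - 3 = -3 + g)
H = 60 (H = 4 + 8*7 = 4 + 56 = 60)
H + 44*m(-4*(-4) + 5, -12) = 60 + 44*(-3 - 12) = 60 + 44*(-15) = 60 - 660 = -600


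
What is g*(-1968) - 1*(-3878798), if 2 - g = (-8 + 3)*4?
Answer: 3835502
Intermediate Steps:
g = 22 (g = 2 - (-8 + 3)*4 = 2 - (-5)*4 = 2 - 1*(-20) = 2 + 20 = 22)
g*(-1968) - 1*(-3878798) = 22*(-1968) - 1*(-3878798) = -43296 + 3878798 = 3835502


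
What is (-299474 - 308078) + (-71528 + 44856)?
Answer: -634224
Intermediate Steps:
(-299474 - 308078) + (-71528 + 44856) = -607552 - 26672 = -634224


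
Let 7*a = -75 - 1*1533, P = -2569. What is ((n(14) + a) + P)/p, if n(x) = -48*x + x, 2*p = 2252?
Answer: -24197/7882 ≈ -3.0699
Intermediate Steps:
p = 1126 (p = (1/2)*2252 = 1126)
n(x) = -47*x
a = -1608/7 (a = (-75 - 1*1533)/7 = (-75 - 1533)/7 = (1/7)*(-1608) = -1608/7 ≈ -229.71)
((n(14) + a) + P)/p = ((-47*14 - 1608/7) - 2569)/1126 = ((-658 - 1608/7) - 2569)*(1/1126) = (-6214/7 - 2569)*(1/1126) = -24197/7*1/1126 = -24197/7882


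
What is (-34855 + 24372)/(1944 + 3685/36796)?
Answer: -385732468/71535109 ≈ -5.3922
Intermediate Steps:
(-34855 + 24372)/(1944 + 3685/36796) = -10483/(1944 + 3685*(1/36796)) = -10483/(1944 + 3685/36796) = -10483/71535109/36796 = -10483*36796/71535109 = -385732468/71535109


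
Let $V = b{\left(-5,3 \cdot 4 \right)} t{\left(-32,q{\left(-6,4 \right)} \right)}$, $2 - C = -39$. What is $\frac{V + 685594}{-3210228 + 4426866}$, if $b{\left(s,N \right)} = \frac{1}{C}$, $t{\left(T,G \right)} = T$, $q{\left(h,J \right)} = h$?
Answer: $\frac{1561629}{2771231} \approx 0.56351$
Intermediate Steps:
$C = 41$ ($C = 2 - -39 = 2 + 39 = 41$)
$b{\left(s,N \right)} = \frac{1}{41}$
$V = - \frac{32}{41}$ ($V = \frac{1}{41} \left(-32\right) = - \frac{32}{41} \approx -0.78049$)
$\frac{V + 685594}{-3210228 + 4426866} = \frac{- \frac{32}{41} + 685594}{-3210228 + 4426866} = \frac{28109322}{41 \cdot 1216638} = \frac{28109322}{41} \cdot \frac{1}{1216638} = \frac{1561629}{2771231}$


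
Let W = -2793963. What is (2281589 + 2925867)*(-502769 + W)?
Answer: -17167586833792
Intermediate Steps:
(2281589 + 2925867)*(-502769 + W) = (2281589 + 2925867)*(-502769 - 2793963) = 5207456*(-3296732) = -17167586833792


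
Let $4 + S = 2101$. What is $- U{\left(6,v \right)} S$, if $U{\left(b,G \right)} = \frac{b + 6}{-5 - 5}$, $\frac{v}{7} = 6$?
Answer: $\frac{12582}{5} \approx 2516.4$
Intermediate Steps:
$v = 42$ ($v = 7 \cdot 6 = 42$)
$S = 2097$ ($S = -4 + 2101 = 2097$)
$U{\left(b,G \right)} = - \frac{3}{5} - \frac{b}{10}$ ($U{\left(b,G \right)} = \frac{6 + b}{-10} = \left(6 + b\right) \left(- \frac{1}{10}\right) = - \frac{3}{5} - \frac{b}{10}$)
$- U{\left(6,v \right)} S = - (- \frac{3}{5} - \frac{3}{5}) 2097 = \left(-1\right) \left(- \frac{6}{5}\right) 2097 = \frac{6}{5} \cdot 2097 = \frac{12582}{5}$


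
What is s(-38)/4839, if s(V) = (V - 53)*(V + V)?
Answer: 6916/4839 ≈ 1.4292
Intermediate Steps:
s(V) = 2*V*(-53 + V) (s(V) = (-53 + V)*(2*V) = 2*V*(-53 + V))
s(-38)/4839 = (2*(-38)*(-53 - 38))/4839 = (2*(-38)*(-91))*(1/4839) = 6916*(1/4839) = 6916/4839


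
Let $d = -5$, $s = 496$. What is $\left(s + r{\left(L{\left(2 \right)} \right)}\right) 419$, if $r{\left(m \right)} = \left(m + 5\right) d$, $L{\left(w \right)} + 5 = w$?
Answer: $203634$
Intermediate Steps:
$L{\left(w \right)} = -5 + w$
$r{\left(m \right)} = -25 - 5 m$ ($r{\left(m \right)} = \left(m + 5\right) \left(-5\right) = \left(5 + m\right) \left(-5\right) = -25 - 5 m$)
$\left(s + r{\left(L{\left(2 \right)} \right)}\right) 419 = \left(496 - \left(25 + 5 \left(-5 + 2\right)\right)\right) 419 = \left(496 - 10\right) 419 = 486 \cdot 419 = 203634$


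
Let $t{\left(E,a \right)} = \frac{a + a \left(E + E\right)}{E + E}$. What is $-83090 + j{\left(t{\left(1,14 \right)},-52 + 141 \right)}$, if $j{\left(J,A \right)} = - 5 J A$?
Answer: $-92435$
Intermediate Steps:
$t{\left(E,a \right)} = \frac{a + 2 E a}{2 E}$ ($t{\left(E,a \right)} = \frac{a + a 2 E}{2 E} = \left(a + 2 E a\right) \frac{1}{2 E} = \frac{a + 2 E a}{2 E}$)
$j{\left(J,A \right)} = - 5 A J$
$-83090 + j{\left(t{\left(1,14 \right)},-52 + 141 \right)} = -83090 - 5 \left(-52 + 141\right) \left(14 + \frac{1}{2} \cdot 14 \cdot 1^{-1}\right) = -83090 - 445 \left(14 + \frac{1}{2} \cdot 14 \cdot 1\right) = -83090 - 445 \left(14 + 7\right) = -83090 - 445 \cdot 21 = -83090 - 9345 = -92435$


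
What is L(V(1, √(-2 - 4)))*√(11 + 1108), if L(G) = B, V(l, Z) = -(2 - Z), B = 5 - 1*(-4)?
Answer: 9*√1119 ≈ 301.06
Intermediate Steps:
B = 9 (B = 5 + 4 = 9)
V(l, Z) = -2 + Z
L(G) = 9
L(V(1, √(-2 - 4)))*√(11 + 1108) = 9*√(11 + 1108) = 9*√1119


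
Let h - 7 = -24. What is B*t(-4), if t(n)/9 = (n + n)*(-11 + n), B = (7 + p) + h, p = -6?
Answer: -17280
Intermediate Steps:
h = -17 (h = 7 - 24 = -17)
B = -16 (B = (7 - 6) - 17 = 1 - 17 = -16)
t(n) = 18*n*(-11 + n) (t(n) = 9*((n + n)*(-11 + n)) = 9*((2*n)*(-11 + n)) = 9*(2*n*(-11 + n)) = 18*n*(-11 + n))
B*t(-4) = -288*(-4)*(-11 - 4) = -288*(-4)*(-15) = -16*1080 = -17280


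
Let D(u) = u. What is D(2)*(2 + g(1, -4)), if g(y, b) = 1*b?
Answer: -4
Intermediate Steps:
g(y, b) = b
D(2)*(2 + g(1, -4)) = 2*(2 - 4) = 2*(-2) = -4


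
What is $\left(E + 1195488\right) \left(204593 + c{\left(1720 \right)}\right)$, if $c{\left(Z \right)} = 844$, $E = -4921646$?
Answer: $-765490721046$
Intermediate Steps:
$\left(E + 1195488\right) \left(204593 + c{\left(1720 \right)}\right) = \left(-4921646 + 1195488\right) \left(204593 + 844\right) = \left(-3726158\right) 205437 = -765490721046$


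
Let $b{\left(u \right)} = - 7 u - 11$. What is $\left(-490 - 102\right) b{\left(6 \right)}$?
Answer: $31376$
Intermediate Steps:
$b{\left(u \right)} = -11 - 7 u$
$\left(-490 - 102\right) b{\left(6 \right)} = \left(-490 - 102\right) \left(-11 - 42\right) = - 592 \left(-11 - 42\right) = \left(-592\right) \left(-53\right) = 31376$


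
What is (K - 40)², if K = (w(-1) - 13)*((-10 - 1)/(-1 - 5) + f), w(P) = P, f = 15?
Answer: 683929/9 ≈ 75992.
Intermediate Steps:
K = -707/3 (K = (-1 - 13)*((-10 - 1)/(-1 - 5) + 15) = -14*(-11/(-6) + 15) = -14*(-11*(-⅙) + 15) = -14*(11/6 + 15) = -14*101/6 = -707/3 ≈ -235.67)
(K - 40)² = (-707/3 - 40)² = (-827/3)² = 683929/9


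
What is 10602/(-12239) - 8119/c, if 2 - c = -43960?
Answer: -565453565/538050918 ≈ -1.0509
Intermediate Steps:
c = 43962 (c = 2 - 1*(-43960) = 2 + 43960 = 43962)
10602/(-12239) - 8119/c = 10602/(-12239) - 8119/43962 = 10602*(-1/12239) - 8119*1/43962 = -10602/12239 - 8119/43962 = -565453565/538050918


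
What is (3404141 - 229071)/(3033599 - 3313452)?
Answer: -3175070/279853 ≈ -11.345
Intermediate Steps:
(3404141 - 229071)/(3033599 - 3313452) = 3175070/(-279853) = 3175070*(-1/279853) = -3175070/279853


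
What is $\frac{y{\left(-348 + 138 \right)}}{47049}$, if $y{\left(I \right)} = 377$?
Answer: $\frac{377}{47049} \approx 0.0080129$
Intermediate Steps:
$\frac{y{\left(-348 + 138 \right)}}{47049} = \frac{377}{47049}$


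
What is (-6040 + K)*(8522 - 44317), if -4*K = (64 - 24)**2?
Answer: 230519800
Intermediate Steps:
K = -400 (K = -(64 - 24)**2/4 = -1/4*40**2 = -1/4*1600 = -400)
(-6040 + K)*(8522 - 44317) = (-6040 - 400)*(8522 - 44317) = -6440*(-35795) = 230519800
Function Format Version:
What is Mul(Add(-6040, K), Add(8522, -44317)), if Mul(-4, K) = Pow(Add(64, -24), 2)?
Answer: 230519800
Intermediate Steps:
K = -400 (K = Mul(Rational(-1, 4), Pow(Add(64, -24), 2)) = Mul(Rational(-1, 4), Pow(40, 2)) = Mul(Rational(-1, 4), 1600) = -400)
Mul(Add(-6040, K), Add(8522, -44317)) = Mul(Add(-6040, -400), Add(8522, -44317)) = Mul(-6440, -35795) = 230519800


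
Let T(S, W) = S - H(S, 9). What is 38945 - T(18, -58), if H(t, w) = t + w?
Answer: 38954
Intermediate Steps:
T(S, W) = -9 (T(S, W) = S - (S + 9) = S - (9 + S) = S + (-9 - S) = -9)
38945 - T(18, -58) = 38945 - 1*(-9) = 38945 + 9 = 38954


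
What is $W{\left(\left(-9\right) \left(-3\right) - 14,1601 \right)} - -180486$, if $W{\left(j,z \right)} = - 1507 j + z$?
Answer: $162496$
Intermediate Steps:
$W{\left(j,z \right)} = z - 1507 j$
$W{\left(\left(-9\right) \left(-3\right) - 14,1601 \right)} - -180486 = \left(1601 - 1507 \left(\left(-9\right) \left(-3\right) - 14\right)\right) - -180486 = \left(1601 - 1507 \left(27 - 14\right)\right) + 180486 = \left(1601 - 19591\right) + 180486 = -17990 + 180486 = 162496$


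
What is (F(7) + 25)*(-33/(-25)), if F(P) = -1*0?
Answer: 33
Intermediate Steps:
F(P) = 0
(F(7) + 25)*(-33/(-25)) = (0 + 25)*(-33/(-25)) = 25*(-33*(-1/25)) = 25*(33/25) = 33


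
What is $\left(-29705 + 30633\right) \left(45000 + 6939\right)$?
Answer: $48199392$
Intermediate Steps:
$\left(-29705 + 30633\right) \left(45000 + 6939\right) = 928 \cdot 51939 = 48199392$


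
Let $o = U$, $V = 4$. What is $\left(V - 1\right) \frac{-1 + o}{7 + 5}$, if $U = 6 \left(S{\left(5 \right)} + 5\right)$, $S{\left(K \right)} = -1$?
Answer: $\frac{23}{4} \approx 5.75$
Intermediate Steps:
$U = 24$ ($U = 6 \left(-1 + 5\right) = 6 \cdot 4 = 24$)
$o = 24$
$\left(V - 1\right) \frac{-1 + o}{7 + 5} = \left(4 - 1\right) \frac{-1 + 24}{7 + 5} = 3 \cdot \frac{23}{12} = \frac{23}{4}$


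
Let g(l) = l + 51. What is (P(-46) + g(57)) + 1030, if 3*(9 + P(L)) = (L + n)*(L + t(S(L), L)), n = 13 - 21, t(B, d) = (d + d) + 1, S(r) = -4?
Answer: 3595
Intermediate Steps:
t(B, d) = 1 + 2*d (t(B, d) = 2*d + 1 = 1 + 2*d)
n = -8
g(l) = 51 + l
P(L) = -9 + (1 + 3*L)*(-8 + L)/3 (P(L) = -9 + ((L - 8)*(L + (1 + 2*L)))/3 = -9 + ((-8 + L)*(1 + 3*L))/3 = -9 + ((1 + 3*L)*(-8 + L))/3 = -9 + (1 + 3*L)*(-8 + L)/3)
(P(-46) + g(57)) + 1030 = ((-35/3 + (-46)² - 23/3*(-46)) + (51 + 57)) + 1030 = ((-35/3 + 2116 + 1058/3) + 108) + 1030 = (2457 + 108) + 1030 = 2565 + 1030 = 3595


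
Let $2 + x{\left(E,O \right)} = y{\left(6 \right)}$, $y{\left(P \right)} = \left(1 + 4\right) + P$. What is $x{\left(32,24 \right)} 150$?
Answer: $1350$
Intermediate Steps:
$y{\left(P \right)} = 5 + P$
$x{\left(E,O \right)} = 9$ ($x{\left(E,O \right)} = -2 + \left(5 + 6\right) = -2 + 11 = 9$)
$x{\left(32,24 \right)} 150 = 9 \cdot 150 = 1350$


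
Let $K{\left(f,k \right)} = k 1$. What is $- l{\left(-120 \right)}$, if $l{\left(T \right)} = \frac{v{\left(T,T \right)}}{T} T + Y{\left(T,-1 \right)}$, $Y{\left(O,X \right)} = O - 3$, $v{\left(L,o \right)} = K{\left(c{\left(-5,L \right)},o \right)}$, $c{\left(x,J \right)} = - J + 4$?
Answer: $243$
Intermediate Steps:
$c{\left(x,J \right)} = 4 - J$
$K{\left(f,k \right)} = k$
$v{\left(L,o \right)} = o$
$Y{\left(O,X \right)} = -3 + O$ ($Y{\left(O,X \right)} = O - 3 = -3 + O$)
$l{\left(T \right)} = -3 + 2 T$ ($l{\left(T \right)} = \frac{T}{T} T + \left(-3 + T\right) = 1 T + \left(-3 + T\right) = T + \left(-3 + T\right) = -3 + 2 T$)
$- l{\left(-120 \right)} = - (-3 + 2 \left(-120\right)) = - (-3 - 240) = \left(-1\right) \left(-243\right) = 243$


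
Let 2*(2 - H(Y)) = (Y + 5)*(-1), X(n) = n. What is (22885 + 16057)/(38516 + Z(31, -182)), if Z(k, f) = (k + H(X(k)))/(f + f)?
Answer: 14174888/14019773 ≈ 1.0111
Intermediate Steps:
H(Y) = 9/2 + Y/2 (H(Y) = 2 - (Y + 5)*(-1)/2 = 2 - (5 + Y)*(-1)/2 = 2 - (-5 - Y)/2 = 2 + (5/2 + Y/2) = 9/2 + Y/2)
Z(k, f) = (9/2 + 3*k/2)/(2*f) (Z(k, f) = (k + (9/2 + k/2))/(f + f) = (9/2 + 3*k/2)/((2*f)) = (9/2 + 3*k/2)*(1/(2*f)) = (9/2 + 3*k/2)/(2*f))
(22885 + 16057)/(38516 + Z(31, -182)) = (22885 + 16057)/(38516 + (3/4)*(3 + 31)/(-182)) = 38942/(38516 + (3/4)*(-1/182)*34) = 38942/(38516 - 51/364) = 38942/(14019773/364) = 38942*(364/14019773) = 14174888/14019773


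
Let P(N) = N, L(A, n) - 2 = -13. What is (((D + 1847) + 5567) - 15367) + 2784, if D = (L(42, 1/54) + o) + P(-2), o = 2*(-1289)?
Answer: -7760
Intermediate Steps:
L(A, n) = -11 (L(A, n) = 2 - 13 = -11)
o = -2578
D = -2591 (D = (-11 - 2578) - 2 = -2589 - 2 = -2591)
(((D + 1847) + 5567) - 15367) + 2784 = (((-2591 + 1847) + 5567) - 15367) + 2784 = ((-744 + 5567) - 15367) + 2784 = (4823 - 15367) + 2784 = -10544 + 2784 = -7760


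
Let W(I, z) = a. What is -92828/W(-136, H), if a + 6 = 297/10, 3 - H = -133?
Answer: -928280/237 ≈ -3916.8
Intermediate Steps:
H = 136 (H = 3 - 1*(-133) = 3 + 133 = 136)
a = 237/10 (a = -6 + 297/10 = 237/10 ≈ 23.700)
W(I, z) = 237/10
-92828/W(-136, H) = -92828/237/10 = -92828*10/237 = -928280/237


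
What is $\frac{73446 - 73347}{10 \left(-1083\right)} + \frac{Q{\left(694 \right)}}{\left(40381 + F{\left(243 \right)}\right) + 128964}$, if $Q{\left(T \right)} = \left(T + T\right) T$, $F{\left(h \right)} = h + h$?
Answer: $\frac{3471807497}{613089910} \approx 5.6628$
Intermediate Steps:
$F{\left(h \right)} = 2 h$
$Q{\left(T \right)} = 2 T^{2}$ ($Q{\left(T \right)} = 2 T T = 2 T^{2}$)
$\frac{73446 - 73347}{10 \left(-1083\right)} + \frac{Q{\left(694 \right)}}{\left(40381 + F{\left(243 \right)}\right) + 128964} = \frac{73446 - 73347}{10 \left(-1083\right)} + \frac{2 \cdot 694^{2}}{\left(40381 + 2 \cdot 243\right) + 128964} = \frac{99}{-10830} + \frac{2 \cdot 481636}{\left(40381 + 486\right) + 128964} = 99 \left(- \frac{1}{10830}\right) + \frac{963272}{40867 + 128964} = - \frac{33}{3610} + \frac{963272}{169831} = \frac{3471807497}{613089910}$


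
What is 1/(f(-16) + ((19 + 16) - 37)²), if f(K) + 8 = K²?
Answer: 1/252 ≈ 0.0039683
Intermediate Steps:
f(K) = -8 + K²
1/(f(-16) + ((19 + 16) - 37)²) = 1/((-8 + (-16)²) + ((19 + 16) - 37)²) = 1/((-8 + 256) + (35 - 37)²) = 1/(248 + (-2)²) = 1/(248 + 4) = 1/252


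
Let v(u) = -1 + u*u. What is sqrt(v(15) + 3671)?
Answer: sqrt(3895) ≈ 62.410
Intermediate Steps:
v(u) = -1 + u**2
sqrt(v(15) + 3671) = sqrt((-1 + 15**2) + 3671) = sqrt((-1 + 225) + 3671) = sqrt(224 + 3671) = sqrt(3895)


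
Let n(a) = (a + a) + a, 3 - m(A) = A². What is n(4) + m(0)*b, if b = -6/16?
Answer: 87/8 ≈ 10.875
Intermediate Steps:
m(A) = 3 - A²
n(a) = 3*a (n(a) = 2*a + a = 3*a)
b = -3/8 (b = -6*1/16 = -3/8 ≈ -0.37500)
n(4) + m(0)*b = 3*4 + (3 - 1*0²)*(-3/8) = 12 + (3 - 1*0)*(-3/8) = 12 + (3 + 0)*(-3/8) = 12 + 3*(-3/8) = 12 - 9/8 = 87/8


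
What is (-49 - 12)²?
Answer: 3721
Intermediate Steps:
(-49 - 12)² = (-61)² = 3721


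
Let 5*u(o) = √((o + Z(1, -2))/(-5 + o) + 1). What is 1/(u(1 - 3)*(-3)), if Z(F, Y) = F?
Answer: -5*√14/12 ≈ -1.5590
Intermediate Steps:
u(o) = √(1 + (1 + o)/(-5 + o))/5 (u(o) = √((o + 1)/(-5 + o) + 1)/5 = √((1 + o)/(-5 + o) + 1)/5 = √(1 + (1 + o)/(-5 + o))/5)
1/(u(1 - 3)*(-3)) = 1/((√2*√((-2 + (1 - 3))/(-5 + (1 - 3)))/5)*(-3)) = 1/((√2*√((-2 - 2)/(-5 - 2))/5)*(-3)) = 1/((√2*√(-4/(-7))/5)*(-3)) = 1/((√2*√(-⅐*(-4))/5)*(-3)) = 1/((√2*√(4/7)/5)*(-3)) = 1/((√2*(2*√7/7)/5)*(-3)) = 1/((2*√14/35)*(-3)) = 1/(-6*√14/35) = -5*√14/12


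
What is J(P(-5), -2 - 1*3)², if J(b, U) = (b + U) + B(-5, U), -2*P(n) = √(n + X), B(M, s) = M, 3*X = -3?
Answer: (20 + I*√6)²/4 ≈ 98.5 + 24.495*I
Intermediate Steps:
X = -1 (X = (⅓)*(-3) = -1)
P(n) = -√(-1 + n)/2 (P(n) = -√(n - 1)/2 = -√(-1 + n)/2)
J(b, U) = -5 + U + b (J(b, U) = (b + U) - 5 = (U + b) - 5 = -5 + U + b)
J(P(-5), -2 - 1*3)² = (-5 + (-2 - 1*3) - √(-1 - 5)/2)² = (-5 + (-2 - 3) - I*√6/2)² = (-5 - 5 - I*√6/2)² = (-10 - I*√6/2)²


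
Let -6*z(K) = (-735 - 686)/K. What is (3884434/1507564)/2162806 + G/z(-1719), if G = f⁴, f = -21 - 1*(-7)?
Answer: -13182765232281671099/47278242736468 ≈ -2.7883e+5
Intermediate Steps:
f = -14 (f = -21 + 7 = -14)
z(K) = 1421/(6*K) (z(K) = -(-735 - 686)/(6*K) = -(-1421)/(6*K) = 1421/(6*K))
G = 38416 (G = (-14)⁴ = 38416)
(3884434/1507564)/2162806 + G/z(-1719) = (3884434/1507564)/2162806 + 38416/(((1421/6)/(-1719))) = (3884434*(1/1507564))*(1/2162806) + 38416/(((1421/6)*(-1/1719))) = (1942217/753782)*(1/2162806) + 38416/(-1421/10314) = 1942217/1630284232292 + 38416*(-10314/1421) = 1942217/1630284232292 - 8086176/29 = -13182765232281671099/47278242736468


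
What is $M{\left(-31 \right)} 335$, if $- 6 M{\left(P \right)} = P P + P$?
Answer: $-51925$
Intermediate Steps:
$M{\left(P \right)} = - \frac{P}{6} - \frac{P^{2}}{6}$ ($M{\left(P \right)} = - \frac{P P + P}{6} = - \frac{P^{2} + P}{6} = - \frac{P + P^{2}}{6} = - \frac{P}{6} - \frac{P^{2}}{6}$)
$M{\left(-31 \right)} 335 = \left(- \frac{1}{6}\right) \left(-31\right) \left(1 - 31\right) 335 = \left(- \frac{1}{6}\right) \left(-31\right) \left(-30\right) 335 = \left(-155\right) 335 = -51925$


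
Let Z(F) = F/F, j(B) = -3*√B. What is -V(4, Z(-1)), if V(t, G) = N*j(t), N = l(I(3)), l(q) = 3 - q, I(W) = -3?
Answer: 36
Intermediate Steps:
N = 6 (N = 3 - 1*(-3) = 3 + 3 = 6)
Z(F) = 1
V(t, G) = -18*√t (V(t, G) = 6*(-3*√t) = -18*√t)
-V(4, Z(-1)) = -(-18)*√4 = -(-18)*2 = -1*(-36) = 36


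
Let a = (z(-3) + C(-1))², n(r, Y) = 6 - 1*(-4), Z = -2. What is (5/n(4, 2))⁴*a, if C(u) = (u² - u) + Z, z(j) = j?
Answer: 9/16 ≈ 0.56250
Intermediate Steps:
n(r, Y) = 10 (n(r, Y) = 6 + 4 = 10)
C(u) = -2 + u² - u (C(u) = (u² - u) - 2 = -2 + u² - u)
a = 9 (a = (-3 + (-2 + (-1)² - 1*(-1)))² = (-3 + (-2 + 1 + 1))² = (-3 + 0)² = (-3)² = 9)
(5/n(4, 2))⁴*a = (5/10)⁴*9 = (5*(⅒))⁴*9 = (½)⁴*9 = (1/16)*9 = 9/16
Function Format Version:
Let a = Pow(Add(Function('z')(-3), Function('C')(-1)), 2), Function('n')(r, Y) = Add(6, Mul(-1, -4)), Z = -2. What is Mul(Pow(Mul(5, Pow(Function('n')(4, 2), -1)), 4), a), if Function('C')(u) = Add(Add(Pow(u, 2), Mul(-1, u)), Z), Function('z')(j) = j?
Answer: Rational(9, 16) ≈ 0.56250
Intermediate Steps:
Function('n')(r, Y) = 10 (Function('n')(r, Y) = Add(6, 4) = 10)
Function('C')(u) = Add(-2, Pow(u, 2), Mul(-1, u)) (Function('C')(u) = Add(Add(Pow(u, 2), Mul(-1, u)), -2) = Add(-2, Pow(u, 2), Mul(-1, u)))
a = 9 (a = Pow(Add(-3, Add(-2, Pow(-1, 2), Mul(-1, -1))), 2) = Pow(Add(-3, Add(-2, 1, 1)), 2) = Pow(Add(-3, 0), 2) = Pow(-3, 2) = 9)
Mul(Pow(Mul(5, Pow(Function('n')(4, 2), -1)), 4), a) = Mul(Pow(Mul(5, Pow(10, -1)), 4), 9) = Mul(Pow(Mul(5, Rational(1, 10)), 4), 9) = Mul(Pow(Rational(1, 2), 4), 9) = Mul(Rational(1, 16), 9) = Rational(9, 16)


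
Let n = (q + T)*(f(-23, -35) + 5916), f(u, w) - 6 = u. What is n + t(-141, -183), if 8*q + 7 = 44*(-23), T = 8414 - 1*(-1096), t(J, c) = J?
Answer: 442783711/8 ≈ 5.5348e+7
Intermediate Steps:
f(u, w) = 6 + u
T = 9510 (T = 8414 + 1096 = 9510)
q = -1019/8 (q = -7/8 + (44*(-23))/8 = -7/8 + (⅛)*(-1012) = -7/8 - 253/2 = -1019/8 ≈ -127.38)
n = 442784839/8 (n = (-1019/8 + 9510)*((6 - 23) + 5916) = 75061*(-17 + 5916)/8 = (75061/8)*5899 = 442784839/8 ≈ 5.5348e+7)
n + t(-141, -183) = 442784839/8 - 141 = 442783711/8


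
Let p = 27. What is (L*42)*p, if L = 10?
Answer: 11340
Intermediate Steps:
(L*42)*p = (10*42)*27 = 420*27 = 11340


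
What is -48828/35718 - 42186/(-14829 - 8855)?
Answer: 29196433/70495426 ≈ 0.41416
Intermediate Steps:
-48828/35718 - 42186/(-14829 - 8855) = -48828*1/35718 - 42186/(-23684) = -8138/5953 - 42186*(-1/23684) = -8138/5953 + 21093/11842 = 29196433/70495426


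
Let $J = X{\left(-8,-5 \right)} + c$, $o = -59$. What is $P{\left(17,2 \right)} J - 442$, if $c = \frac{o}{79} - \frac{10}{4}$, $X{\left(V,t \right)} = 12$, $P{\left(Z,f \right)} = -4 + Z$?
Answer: $- \frac{51857}{158} \approx -328.21$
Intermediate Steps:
$c = - \frac{513}{158}$ ($c = - \frac{59}{79} - \frac{10}{4} = \left(-59\right) \frac{1}{79} - \frac{5}{2} = - \frac{59}{79} - \frac{5}{2} = - \frac{513}{158} \approx -3.2468$)
$J = \frac{1383}{158}$ ($J = 12 - \frac{513}{158} = \frac{1383}{158} \approx 8.7532$)
$P{\left(17,2 \right)} J - 442 = \left(-4 + 17\right) \frac{1383}{158} - 442 = 13 \cdot \frac{1383}{158} - 442 = \frac{17979}{158} - 442 = - \frac{51857}{158}$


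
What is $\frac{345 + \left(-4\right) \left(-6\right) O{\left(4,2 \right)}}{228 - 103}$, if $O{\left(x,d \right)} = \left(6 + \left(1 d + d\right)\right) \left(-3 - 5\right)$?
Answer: $- \frac{63}{5} \approx -12.6$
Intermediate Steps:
$O{\left(x,d \right)} = -48 - 16 d$ ($O{\left(x,d \right)} = \left(6 + \left(d + d\right)\right) \left(-8\right) = \left(6 + 2 d\right) \left(-8\right) = -48 - 16 d$)
$\frac{345 + \left(-4\right) \left(-6\right) O{\left(4,2 \right)}}{228 - 103} = \frac{345 + \left(-4\right) \left(-6\right) \left(-48 - 32\right)}{228 - 103} = \frac{345 + 24 \left(-48 - 32\right)}{125} = \left(345 + 24 \left(-80\right)\right) \frac{1}{125} = \left(345 - 1920\right) \frac{1}{125} = \left(-1575\right) \frac{1}{125} = - \frac{63}{5}$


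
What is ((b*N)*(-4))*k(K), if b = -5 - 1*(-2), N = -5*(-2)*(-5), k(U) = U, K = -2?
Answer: 1200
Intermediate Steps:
N = -50 (N = 10*(-5) = -50)
b = -3 (b = -5 + 2 = -3)
((b*N)*(-4))*k(K) = (-3*(-50)*(-4))*(-2) = (150*(-4))*(-2) = -600*(-2) = 1200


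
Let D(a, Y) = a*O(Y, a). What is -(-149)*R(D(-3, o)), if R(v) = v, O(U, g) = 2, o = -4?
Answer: -894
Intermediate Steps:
D(a, Y) = 2*a (D(a, Y) = a*2 = 2*a)
-(-149)*R(D(-3, o)) = -(-149)*2*(-3) = -(-149)*(-6) = -1*894 = -894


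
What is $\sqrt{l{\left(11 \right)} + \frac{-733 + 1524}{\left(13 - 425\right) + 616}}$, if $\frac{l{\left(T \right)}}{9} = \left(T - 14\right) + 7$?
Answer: $\frac{\sqrt{414885}}{102} \approx 6.3149$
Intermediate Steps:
$l{\left(T \right)} = -63 + 9 T$ ($l{\left(T \right)} = 9 \left(\left(T - 14\right) + 7\right) = 9 \left(\left(-14 + T\right) + 7\right) = 9 \left(-7 + T\right) = -63 + 9 T$)
$\sqrt{l{\left(11 \right)} + \frac{-733 + 1524}{\left(13 - 425\right) + 616}} = \sqrt{\left(-63 + 9 \cdot 11\right) + \frac{-733 + 1524}{\left(13 - 425\right) + 616}} = \sqrt{\left(-63 + 99\right) + \frac{791}{\left(13 - 425\right) + 616}} = \sqrt{36 + \frac{791}{-412 + 616}} = \sqrt{36 + \frac{791}{204}} = \sqrt{\frac{8135}{204}} = \frac{\sqrt{414885}}{102}$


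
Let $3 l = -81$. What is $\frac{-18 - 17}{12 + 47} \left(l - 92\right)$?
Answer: $\frac{4165}{59} \approx 70.593$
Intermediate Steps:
$l = -27$ ($l = \frac{1}{3} \left(-81\right) = -27$)
$\frac{-18 - 17}{12 + 47} \left(l - 92\right) = \frac{-18 - 17}{12 + 47} \left(-27 - 92\right) = - \frac{35}{59} \left(-119\right) = \left(-35\right) \frac{1}{59} \left(-119\right) = \left(- \frac{35}{59}\right) \left(-119\right) = \frac{4165}{59}$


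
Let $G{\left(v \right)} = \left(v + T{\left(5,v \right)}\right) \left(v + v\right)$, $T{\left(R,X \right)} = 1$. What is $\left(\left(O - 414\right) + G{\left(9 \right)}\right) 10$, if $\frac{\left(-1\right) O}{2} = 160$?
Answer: $-5540$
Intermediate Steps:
$O = -320$ ($O = \left(-2\right) 160 = -320$)
$G{\left(v \right)} = 2 v \left(1 + v\right)$ ($G{\left(v \right)} = \left(v + 1\right) \left(v + v\right) = \left(1 + v\right) 2 v = 2 v \left(1 + v\right)$)
$\left(\left(O - 414\right) + G{\left(9 \right)}\right) 10 = \left(\left(-320 - 414\right) + 2 \cdot 9 \left(1 + 9\right)\right) 10 = \left(-734 + 2 \cdot 9 \cdot 10\right) 10 = \left(-734 + 180\right) 10 = \left(-554\right) 10 = -5540$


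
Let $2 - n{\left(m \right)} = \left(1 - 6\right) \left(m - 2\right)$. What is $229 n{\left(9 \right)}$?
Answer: $8473$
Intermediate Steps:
$n{\left(m \right)} = -8 + 5 m$ ($n{\left(m \right)} = 2 - \left(1 - 6\right) \left(m - 2\right) = 2 - - 5 \left(-2 + m\right) = 2 - \left(10 - 5 m\right) = 2 + \left(-10 + 5 m\right) = -8 + 5 m$)
$229 n{\left(9 \right)} = 229 \left(-8 + 5 \cdot 9\right) = 229 \left(-8 + 45\right) = 229 \cdot 37 = 8473$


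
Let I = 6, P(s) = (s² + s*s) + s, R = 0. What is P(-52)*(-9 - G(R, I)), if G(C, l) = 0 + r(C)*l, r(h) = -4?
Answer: 80340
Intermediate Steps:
P(s) = s + 2*s² (P(s) = (s² + s²) + s = 2*s² + s = s + 2*s²)
G(C, l) = -4*l (G(C, l) = 0 - 4*l = -4*l)
P(-52)*(-9 - G(R, I)) = (-52*(1 + 2*(-52)))*(-9 - (-4)*6) = (-52*(1 - 104))*(-9 - 1*(-24)) = (-52*(-103))*(-9 + 24) = 5356*15 = 80340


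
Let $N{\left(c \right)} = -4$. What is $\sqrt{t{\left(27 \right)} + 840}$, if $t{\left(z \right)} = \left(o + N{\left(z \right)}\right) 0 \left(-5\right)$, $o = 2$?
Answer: $2 \sqrt{210} \approx 28.983$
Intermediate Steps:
$t{\left(z \right)} = 0$ ($t{\left(z \right)} = \left(2 - 4\right) 0 \left(-5\right) = \left(-2\right) 0 = 0$)
$\sqrt{t{\left(27 \right)} + 840} = \sqrt{0 + 840} = \sqrt{840} = 2 \sqrt{210}$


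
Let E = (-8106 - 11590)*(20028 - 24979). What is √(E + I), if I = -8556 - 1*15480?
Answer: 2*√24372715 ≈ 9873.8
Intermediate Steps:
I = -24036 (I = -8556 - 15480 = -24036)
E = 97514896 (E = -19696*(-4951) = 97514896)
√(E + I) = √(97514896 - 24036) = √97490860 = 2*√24372715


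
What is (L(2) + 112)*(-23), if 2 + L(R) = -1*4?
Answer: -2438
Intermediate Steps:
L(R) = -6 (L(R) = -2 - 1*4 = -2 - 4 = -6)
(L(2) + 112)*(-23) = (-6 + 112)*(-23) = 106*(-23) = -2438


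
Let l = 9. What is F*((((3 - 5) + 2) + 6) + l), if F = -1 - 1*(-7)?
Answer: 90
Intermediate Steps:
F = 6 (F = -1 + 7 = 6)
F*((((3 - 5) + 2) + 6) + l) = 6*((((3 - 5) + 2) + 6) + 9) = 6*(((-2 + 2) + 6) + 9) = 6*((0 + 6) + 9) = 6*(6 + 9) = 6*15 = 90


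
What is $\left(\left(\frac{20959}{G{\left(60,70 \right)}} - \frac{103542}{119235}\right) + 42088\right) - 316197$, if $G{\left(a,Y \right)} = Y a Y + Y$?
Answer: $- \frac{128149752685635}{467512486} \approx -2.7411 \cdot 10^{5}$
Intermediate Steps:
$G{\left(a,Y \right)} = Y + a Y^{2}$ ($G{\left(a,Y \right)} = Y Y a + Y = a Y^{2} + Y = Y + a Y^{2}$)
$\left(\left(\frac{20959}{G{\left(60,70 \right)}} - \frac{103542}{119235}\right) + 42088\right) - 316197 = \left(\left(\frac{20959}{70 \left(1 + 70 \cdot 60\right)} - \frac{103542}{119235}\right) + 42088\right) - 316197 = \left(\left(\frac{20959}{70 \left(1 + 4200\right)} - \frac{34514}{39745}\right) + 42088\right) - 316197 = \left(\left(\frac{20959}{70 \cdot 4201} - \frac{34514}{39745}\right) + 42088\right) - 316197 = \left(\left(\frac{20959}{294070} - \frac{34514}{39745}\right) + 42088\right) - 316197 = \left(- \frac{372660661}{467512486} + 42088\right) - 316197 = \frac{19676292850107}{467512486} - 316197 = - \frac{128149752685635}{467512486}$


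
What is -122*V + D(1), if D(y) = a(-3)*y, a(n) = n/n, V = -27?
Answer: 3295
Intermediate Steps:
a(n) = 1
D(y) = y (D(y) = 1*y = y)
-122*V + D(1) = -122*(-27) + 1 = 3294 + 1 = 3295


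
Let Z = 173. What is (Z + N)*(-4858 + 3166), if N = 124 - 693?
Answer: 670032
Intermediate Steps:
N = -569
(Z + N)*(-4858 + 3166) = (173 - 569)*(-4858 + 3166) = -396*(-1692) = 670032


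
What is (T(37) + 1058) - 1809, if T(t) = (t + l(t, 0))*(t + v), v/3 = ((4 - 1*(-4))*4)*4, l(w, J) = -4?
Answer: 13142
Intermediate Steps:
v = 384 (v = 3*(((4 - 1*(-4))*4)*4) = 3*(((4 + 4)*4)*4) = 3*((8*4)*4) = 3*(32*4) = 3*128 = 384)
T(t) = (-4 + t)*(384 + t) (T(t) = (t - 4)*(t + 384) = (-4 + t)*(384 + t))
(T(37) + 1058) - 1809 = ((-1536 + 37² + 380*37) + 1058) - 1809 = ((-1536 + 1369 + 14060) + 1058) - 1809 = (13893 + 1058) - 1809 = 14951 - 1809 = 13142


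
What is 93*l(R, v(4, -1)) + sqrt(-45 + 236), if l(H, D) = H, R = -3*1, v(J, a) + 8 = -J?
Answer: -279 + sqrt(191) ≈ -265.18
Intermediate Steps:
v(J, a) = -8 - J
R = -3
93*l(R, v(4, -1)) + sqrt(-45 + 236) = 93*(-3) + sqrt(-45 + 236) = -279 + sqrt(191)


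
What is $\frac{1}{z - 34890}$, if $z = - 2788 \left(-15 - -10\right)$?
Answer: $- \frac{1}{20950} \approx -4.7733 \cdot 10^{-5}$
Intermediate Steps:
$z = 13940$ ($z = - 2788 \left(-15 + 10\right) = \left(-2788\right) \left(-5\right) = 13940$)
$\frac{1}{z - 34890} = \frac{1}{13940 - 34890} = \frac{1}{-20950} = - \frac{1}{20950}$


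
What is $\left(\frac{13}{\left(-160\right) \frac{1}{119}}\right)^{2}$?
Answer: $\frac{2393209}{25600} \approx 93.485$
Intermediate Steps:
$\left(\frac{13}{\left(-160\right) \frac{1}{119}}\right)^{2} = \left(\frac{13}{- \frac{160}{119}}\right)^{2} = \left(13 \left(- \frac{119}{160}\right)\right)^{2} = \left(- \frac{1547}{160}\right)^{2} = \frac{2393209}{25600}$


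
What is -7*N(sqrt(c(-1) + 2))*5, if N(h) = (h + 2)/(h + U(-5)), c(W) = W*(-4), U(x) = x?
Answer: 560/19 + 245*sqrt(6)/19 ≈ 61.059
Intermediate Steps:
c(W) = -4*W
N(h) = (2 + h)/(-5 + h) (N(h) = (h + 2)/(h - 5) = (2 + h)/(-5 + h))
-7*N(sqrt(c(-1) + 2))*5 = -7*(2 + sqrt(-4*(-1) + 2))/(-5 + sqrt(-4*(-1) + 2))*5 = -7*(2 + sqrt(4 + 2))/(-5 + sqrt(4 + 2))*5 = -7*(2 + sqrt(6))/(-5 + sqrt(6))*5 = -35*(2 + sqrt(6))/(-5 + sqrt(6))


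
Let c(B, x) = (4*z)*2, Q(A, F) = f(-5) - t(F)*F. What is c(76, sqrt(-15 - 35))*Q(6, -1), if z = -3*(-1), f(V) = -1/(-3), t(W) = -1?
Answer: -16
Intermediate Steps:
f(V) = 1/3 (f(V) = -1*(-1/3) = 1/3)
Q(A, F) = 1/3 + F (Q(A, F) = 1/3 - (-1)*F = 1/3 + F)
z = 3
c(B, x) = 24 (c(B, x) = (4*3)*2 = 12*2 = 24)
c(76, sqrt(-15 - 35))*Q(6, -1) = 24*(1/3 - 1) = 24*(-2/3) = -16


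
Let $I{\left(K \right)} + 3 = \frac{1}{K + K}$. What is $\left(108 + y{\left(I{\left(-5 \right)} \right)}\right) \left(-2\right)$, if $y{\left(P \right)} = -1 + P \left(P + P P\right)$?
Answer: $- \frac{86819}{500} \approx -173.64$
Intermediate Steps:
$I{\left(K \right)} = -3 + \frac{1}{2 K}$ ($I{\left(K \right)} = -3 + \frac{1}{K + K} = -3 + \frac{1}{2 K}$)
$y{\left(P \right)} = -1 + P \left(P + P^{2}\right)$
$\left(108 + y{\left(I{\left(-5 \right)} \right)}\right) \left(-2\right) = \left(108 + \left(-1 + \left(-3 + \frac{1}{2 \left(-5\right)}\right)^{2} + \left(-3 + \frac{1}{2 \left(-5\right)}\right)^{3}\right)\right) \left(-2\right) = \left(108 + \left(-1 + \left(-3 + \frac{1}{2} \left(- \frac{1}{5}\right)\right)^{2} + \left(-3 + \frac{1}{2} \left(- \frac{1}{5}\right)\right)^{3}\right)\right) \left(-2\right) = \left(108 + \left(-1 + \left(-3 - \frac{1}{10}\right)^{2} + \left(-3 - \frac{1}{10}\right)^{3}\right)\right) \left(-2\right) = \left(108 + \left(-1 + \left(- \frac{31}{10}\right)^{2} + \left(- \frac{31}{10}\right)^{3}\right)\right) \left(-2\right) = \left(108 - \frac{21181}{1000}\right) \left(-2\right) = \frac{86819}{1000} \left(-2\right) = - \frac{86819}{500}$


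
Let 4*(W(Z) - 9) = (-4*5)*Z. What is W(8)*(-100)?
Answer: 3100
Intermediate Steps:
W(Z) = 9 - 5*Z (W(Z) = 9 + ((-4*5)*Z)/4 = 9 + (-20*Z)/4 = 9 - 5*Z)
W(8)*(-100) = (9 - 5*8)*(-100) = (9 - 40)*(-100) = -31*(-100) = 3100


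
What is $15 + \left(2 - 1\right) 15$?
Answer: $30$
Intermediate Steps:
$15 + \left(2 - 1\right) 15 = 15 + 1 \cdot 15 = 15 + 15 = 30$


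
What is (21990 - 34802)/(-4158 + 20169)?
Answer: -12812/16011 ≈ -0.80020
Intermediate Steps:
(21990 - 34802)/(-4158 + 20169) = -12812/16011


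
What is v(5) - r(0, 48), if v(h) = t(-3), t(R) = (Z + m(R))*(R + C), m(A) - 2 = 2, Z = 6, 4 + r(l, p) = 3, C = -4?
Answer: -69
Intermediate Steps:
r(l, p) = -1 (r(l, p) = -4 + 3 = -1)
m(A) = 4 (m(A) = 2 + 2 = 4)
t(R) = -40 + 10*R (t(R) = (6 + 4)*(R - 4) = 10*(-4 + R) = -40 + 10*R)
v(h) = -70 (v(h) = -40 + 10*(-3) = -40 - 30 = -70)
v(5) - r(0, 48) = -70 - 1*(-1) = -70 + 1 = -69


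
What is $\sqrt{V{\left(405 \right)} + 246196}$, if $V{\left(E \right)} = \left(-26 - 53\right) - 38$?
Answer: $\sqrt{246079} \approx 496.06$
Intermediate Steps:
$V{\left(E \right)} = -117$ ($V{\left(E \right)} = -79 - 38 = -117$)
$\sqrt{V{\left(405 \right)} + 246196} = \sqrt{-117 + 246196} = \sqrt{246079}$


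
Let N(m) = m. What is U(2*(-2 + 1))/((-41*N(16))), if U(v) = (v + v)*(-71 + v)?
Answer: -73/164 ≈ -0.44512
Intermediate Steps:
U(v) = 2*v*(-71 + v) (U(v) = (2*v)*(-71 + v) = 2*v*(-71 + v))
U(2*(-2 + 1))/((-41*N(16))) = (2*(2*(-2 + 1))*(-71 + 2*(-2 + 1)))/((-41*16)) = (2*(2*(-1))*(-71 + 2*(-1)))/(-656) = (2*(-2)*(-71 - 2))*(-1/656) = (2*(-2)*(-73))*(-1/656) = 292*(-1/656) = -73/164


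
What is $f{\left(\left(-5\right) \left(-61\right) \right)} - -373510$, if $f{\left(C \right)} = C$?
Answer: $373815$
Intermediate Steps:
$f{\left(\left(-5\right) \left(-61\right) \right)} - -373510 = \left(-5\right) \left(-61\right) - -373510 = 305 + 373510 = 373815$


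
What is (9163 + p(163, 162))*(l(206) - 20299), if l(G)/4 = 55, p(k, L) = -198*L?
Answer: 460070127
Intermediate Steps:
l(G) = 220 (l(G) = 4*55 = 220)
(9163 + p(163, 162))*(l(206) - 20299) = (9163 - 198*162)*(220 - 20299) = (9163 - 32076)*(-20079) = -22913*(-20079) = 460070127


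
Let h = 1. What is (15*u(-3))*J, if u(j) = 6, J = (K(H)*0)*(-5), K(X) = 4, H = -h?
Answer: 0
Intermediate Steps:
H = -1 (H = -1*1 = -1)
J = 0 (J = (4*0)*(-5) = 0*(-5) = 0)
(15*u(-3))*J = (15*6)*0 = 90*0 = 0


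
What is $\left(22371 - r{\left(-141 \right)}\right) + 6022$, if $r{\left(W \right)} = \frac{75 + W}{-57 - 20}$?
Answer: $\frac{198745}{7} \approx 28392.0$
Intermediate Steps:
$r{\left(W \right)} = - \frac{75}{77} - \frac{W}{77}$ ($r{\left(W \right)} = \frac{75 + W}{-77} = \left(75 + W\right) \left(- \frac{1}{77}\right) = - \frac{75}{77} - \frac{W}{77}$)
$\left(22371 - r{\left(-141 \right)}\right) + 6022 = \left(22371 - \left(- \frac{75}{77} - - \frac{141}{77}\right)\right) + 6022 = \left(22371 - \left(- \frac{75}{77} + \frac{141}{77}\right)\right) + 6022 = \left(22371 - \frac{6}{7}\right) + 6022 = \frac{156591}{7} + 6022 = \frac{198745}{7}$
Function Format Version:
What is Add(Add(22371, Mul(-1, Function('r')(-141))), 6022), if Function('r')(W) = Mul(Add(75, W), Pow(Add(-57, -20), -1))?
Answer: Rational(198745, 7) ≈ 28392.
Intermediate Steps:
Function('r')(W) = Add(Rational(-75, 77), Mul(Rational(-1, 77), W)) (Function('r')(W) = Mul(Add(75, W), Pow(-77, -1)) = Mul(Add(75, W), Rational(-1, 77)) = Add(Rational(-75, 77), Mul(Rational(-1, 77), W)))
Add(Add(22371, Mul(-1, Function('r')(-141))), 6022) = Add(Add(22371, Mul(-1, Add(Rational(-75, 77), Mul(Rational(-1, 77), -141)))), 6022) = Add(Add(22371, Mul(-1, Add(Rational(-75, 77), Rational(141, 77)))), 6022) = Add(Add(22371, Mul(-1, Rational(6, 7))), 6022) = Add(Add(22371, Rational(-6, 7)), 6022) = Add(Rational(156591, 7), 6022) = Rational(198745, 7)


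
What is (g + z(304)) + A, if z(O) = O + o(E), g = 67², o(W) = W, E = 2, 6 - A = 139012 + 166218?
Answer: -300429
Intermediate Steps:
A = -305224 (A = 6 - (139012 + 166218) = 6 - 1*305230 = 6 - 305230 = -305224)
g = 4489
z(O) = 2 + O (z(O) = O + 2 = 2 + O)
(g + z(304)) + A = (4489 + (2 + 304)) - 305224 = (4489 + 306) - 305224 = 4795 - 305224 = -300429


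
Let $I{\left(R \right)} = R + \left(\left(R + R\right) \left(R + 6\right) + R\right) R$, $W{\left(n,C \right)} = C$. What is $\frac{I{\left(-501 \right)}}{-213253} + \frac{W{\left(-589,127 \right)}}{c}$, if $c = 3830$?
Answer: $\frac{950788159831}{816758990} \approx 1164.1$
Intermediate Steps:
$I{\left(R \right)} = R + R \left(R + 2 R \left(6 + R\right)\right)$ ($I{\left(R \right)} = R + \left(2 R \left(6 + R\right) + R\right) R = R + \left(R + 2 R \left(6 + R\right)\right) R = R + R \left(R + 2 R \left(6 + R\right)\right)$)
$\frac{I{\left(-501 \right)}}{-213253} + \frac{W{\left(-589,127 \right)}}{c} = \frac{\left(-501\right) \left(1 + 2 \left(-501\right)^{2} + 13 \left(-501\right)\right)}{-213253} + \frac{127}{3830} = - 501 \left(1 + 2 \cdot 251001 - 6513\right) \left(- \frac{1}{213253}\right) + 127 \cdot \frac{1}{3830} = - 501 \left(1 + 502002 - 6513\right) \left(- \frac{1}{213253}\right) + \frac{127}{3830} = \left(-501\right) 495490 \left(- \frac{1}{213253}\right) + \frac{127}{3830} = \left(-248240490\right) \left(- \frac{1}{213253}\right) + \frac{127}{3830} = \frac{248240490}{213253} + \frac{127}{3830} = \frac{950788159831}{816758990}$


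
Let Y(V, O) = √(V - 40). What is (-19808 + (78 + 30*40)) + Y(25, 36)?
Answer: -18530 + I*√15 ≈ -18530.0 + 3.873*I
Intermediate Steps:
Y(V, O) = √(-40 + V)
(-19808 + (78 + 30*40)) + Y(25, 36) = (-19808 + (78 + 30*40)) + √(-40 + 25) = (-19808 + (78 + 1200)) + √(-15) = (-19808 + 1278) + I*√15 = -18530 + I*√15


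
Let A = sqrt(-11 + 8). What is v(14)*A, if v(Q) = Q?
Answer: 14*I*sqrt(3) ≈ 24.249*I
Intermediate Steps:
A = I*sqrt(3) (A = sqrt(-3) = I*sqrt(3) ≈ 1.732*I)
v(14)*A = 14*(I*sqrt(3)) = 14*I*sqrt(3)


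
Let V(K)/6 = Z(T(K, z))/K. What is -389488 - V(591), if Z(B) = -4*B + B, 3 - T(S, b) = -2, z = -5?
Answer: -76729106/197 ≈ -3.8949e+5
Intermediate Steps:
T(S, b) = 5 (T(S, b) = 3 - 1*(-2) = 3 + 2 = 5)
Z(B) = -3*B
V(K) = -90/K (V(K) = 6*((-3*5)/K) = 6*(-15/K) = -90/K)
-389488 - V(591) = -389488 - (-90)/591 = -389488 - 1*(-30/197) = -389488 + 30/197 = -76729106/197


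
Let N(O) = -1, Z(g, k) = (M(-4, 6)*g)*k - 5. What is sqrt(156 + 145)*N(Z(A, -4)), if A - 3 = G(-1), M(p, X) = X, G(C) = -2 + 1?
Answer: -sqrt(301) ≈ -17.349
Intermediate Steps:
G(C) = -1
A = 2 (A = 3 - 1 = 2)
Z(g, k) = -5 + 6*g*k (Z(g, k) = (6*g)*k - 5 = 6*g*k - 5 = -5 + 6*g*k)
sqrt(156 + 145)*N(Z(A, -4)) = sqrt(156 + 145)*(-1) = sqrt(301)*(-1) = -sqrt(301)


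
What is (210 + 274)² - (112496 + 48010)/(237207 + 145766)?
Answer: 89713562582/382973 ≈ 2.3426e+5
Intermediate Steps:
(210 + 274)² - (112496 + 48010)/(237207 + 145766) = 484² - 160506/382973 = 234256 - 160506/382973 = 89713562582/382973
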